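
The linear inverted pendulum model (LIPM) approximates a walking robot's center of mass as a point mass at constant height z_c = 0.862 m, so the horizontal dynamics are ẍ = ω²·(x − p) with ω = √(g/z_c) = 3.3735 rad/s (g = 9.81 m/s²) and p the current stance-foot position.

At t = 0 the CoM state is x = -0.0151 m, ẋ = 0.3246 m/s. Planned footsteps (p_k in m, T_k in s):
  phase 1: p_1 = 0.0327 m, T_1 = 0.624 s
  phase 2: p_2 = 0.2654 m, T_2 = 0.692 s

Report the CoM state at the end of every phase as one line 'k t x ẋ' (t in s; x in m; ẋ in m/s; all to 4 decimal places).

phase 1: p=0.0327, T=0.624, ωT=2.105064, cosh=4.164733, sinh=4.042895; start (x,ẋ)=(-0.015100, 0.324600) → end (x,ẋ)=(0.222635, 0.699942)
phase 2: p=0.2654, T=0.692, ωT=2.334462, cosh=5.210383, sinh=5.113521; start (x,ẋ)=(0.222635, 0.699942) → end (x,ẋ)=(1.103546, 2.909257)

1 0.6240 0.2226 0.6999
2 1.3160 1.1035 2.9093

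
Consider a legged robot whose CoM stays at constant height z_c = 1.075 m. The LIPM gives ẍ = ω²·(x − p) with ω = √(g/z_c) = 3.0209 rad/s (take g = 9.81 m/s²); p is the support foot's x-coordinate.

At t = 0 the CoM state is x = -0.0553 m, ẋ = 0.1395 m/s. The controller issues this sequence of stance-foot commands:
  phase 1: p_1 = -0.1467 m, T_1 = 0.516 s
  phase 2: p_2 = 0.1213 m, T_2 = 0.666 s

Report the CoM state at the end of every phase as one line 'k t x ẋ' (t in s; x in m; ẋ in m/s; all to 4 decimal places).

phase 1: p=-0.1467, T=0.516, ωT=1.558784, cosh=2.481716, sinh=2.271324; start (x,ẋ)=(-0.055300, 0.139500) → end (x,ẋ)=(0.185015, 0.973335)
phase 2: p=0.1213, T=0.666, ωT=2.011919, cosh=3.805694, sinh=3.671962; start (x,ẋ)=(0.185015, 0.973335) → end (x,ẋ)=(1.546886, 4.410980)

1 0.5160 0.1850 0.9733
2 1.1820 1.5469 4.4110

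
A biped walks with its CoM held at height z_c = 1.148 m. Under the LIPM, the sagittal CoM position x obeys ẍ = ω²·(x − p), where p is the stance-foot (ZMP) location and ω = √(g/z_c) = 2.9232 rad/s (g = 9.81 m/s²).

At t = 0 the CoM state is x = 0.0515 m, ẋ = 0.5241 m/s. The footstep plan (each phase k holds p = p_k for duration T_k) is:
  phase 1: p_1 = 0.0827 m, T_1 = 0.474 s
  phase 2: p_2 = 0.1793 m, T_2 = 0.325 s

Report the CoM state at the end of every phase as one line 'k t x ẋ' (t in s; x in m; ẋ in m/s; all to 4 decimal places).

1 0.4740 0.3523 0.9422
2 0.7990 0.7909 1.9565

phase 1: p=0.0827, T=0.474, ωT=1.385597, cosh=2.123693, sinh=1.873518; start (x,ẋ)=(0.051500, 0.524100) → end (x,ẋ)=(0.352344, 0.942155)
phase 2: p=0.1793, T=0.325, ωT=0.950040, cosh=1.486269, sinh=1.099544; start (x,ẋ)=(0.352344, 0.942155) → end (x,ẋ)=(0.790875, 1.956491)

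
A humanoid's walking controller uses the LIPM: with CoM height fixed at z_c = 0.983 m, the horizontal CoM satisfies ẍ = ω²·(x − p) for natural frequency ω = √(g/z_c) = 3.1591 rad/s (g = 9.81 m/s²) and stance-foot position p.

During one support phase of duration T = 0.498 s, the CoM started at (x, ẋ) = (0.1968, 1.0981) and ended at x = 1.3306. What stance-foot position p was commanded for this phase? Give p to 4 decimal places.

ωT = 3.1591·0.498 = 1.573232; cosh(ωT) = 2.514791, sinh(ωT) = 2.307417
x(T) = p + (x₀−p)·cosh(ωT) + (ẋ₀/ω)·sinh(ωT) ⇒ p·(1 − cosh) = x(T) − x₀·cosh − (ẋ₀/ω)·sinh
numerator   = 1.3306 − (0.1968)·2.514791 − (1.0981/3.1591)·2.307417 = 0.033633
denominator = 1 − 2.514791 = -1.514791
p = 0.033633 / -1.514791 = -0.0222

p = -0.0222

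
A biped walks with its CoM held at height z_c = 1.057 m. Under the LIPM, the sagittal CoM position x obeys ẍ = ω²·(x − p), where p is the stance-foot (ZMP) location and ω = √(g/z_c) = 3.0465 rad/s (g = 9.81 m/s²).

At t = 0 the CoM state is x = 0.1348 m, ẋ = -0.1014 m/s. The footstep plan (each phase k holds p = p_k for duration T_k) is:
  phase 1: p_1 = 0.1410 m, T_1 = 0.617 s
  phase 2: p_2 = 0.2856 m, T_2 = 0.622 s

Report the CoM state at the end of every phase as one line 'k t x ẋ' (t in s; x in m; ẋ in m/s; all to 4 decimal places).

phase 1: p=0.1410, T=0.617, ωT=1.879690, cosh=3.352057, sinh=3.199420; start (x,ẋ)=(0.134800, -0.101400) → end (x,ẋ)=(0.013727, -0.400330)
phase 2: p=0.2856, T=0.622, ωT=1.894923, cosh=3.401183, sinh=3.250853; start (x,ẋ)=(0.013727, -0.400330) → end (x,ẋ)=(-1.066272, -4.054147)

1 0.6170 0.0137 -0.4003
2 1.2390 -1.0663 -4.0541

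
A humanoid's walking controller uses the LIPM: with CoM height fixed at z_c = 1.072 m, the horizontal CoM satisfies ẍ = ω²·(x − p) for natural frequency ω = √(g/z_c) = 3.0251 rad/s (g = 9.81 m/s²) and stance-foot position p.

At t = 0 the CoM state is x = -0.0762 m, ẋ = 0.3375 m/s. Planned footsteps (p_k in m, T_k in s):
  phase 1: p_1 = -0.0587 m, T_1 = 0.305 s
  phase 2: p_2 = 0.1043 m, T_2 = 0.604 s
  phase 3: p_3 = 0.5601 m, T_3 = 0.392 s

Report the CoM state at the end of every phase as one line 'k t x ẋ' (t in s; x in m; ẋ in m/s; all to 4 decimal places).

phase 1: p=-0.0587, T=0.305, ωT=0.922655, cosh=1.456712, sinh=1.059250; start (x,ẋ)=(-0.076200, 0.337500) → end (x,ẋ)=(0.033984, 0.435565)
phase 2: p=0.1043, T=0.604, ωT=1.827160, cosh=3.188540, sinh=3.027670; start (x,ẋ)=(0.033984, 0.435565) → end (x,ẋ)=(0.316031, 0.744794)
phase 3: p=0.5601, T=0.392, ωT=1.185839, cosh=1.789461, sinh=1.483972; start (x,ẋ)=(0.316031, 0.744794) → end (x,ẋ)=(0.488708, 0.237113)

1 0.3050 0.0340 0.4356
2 0.9090 0.3160 0.7448
3 1.3010 0.4887 0.2371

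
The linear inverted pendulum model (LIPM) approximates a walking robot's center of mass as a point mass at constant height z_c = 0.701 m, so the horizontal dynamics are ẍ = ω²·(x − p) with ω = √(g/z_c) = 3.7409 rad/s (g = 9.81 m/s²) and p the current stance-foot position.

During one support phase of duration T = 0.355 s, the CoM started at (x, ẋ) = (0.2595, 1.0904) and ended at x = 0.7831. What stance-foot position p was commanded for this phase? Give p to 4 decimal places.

p = 0.2475

ωT = 3.7409·0.355 = 1.328019; cosh(ωT) = 2.019282, sinh(ωT) = 1.754280
x(T) = p + (x₀−p)·cosh(ωT) + (ẋ₀/ω)·sinh(ωT) ⇒ p·(1 − cosh) = x(T) − x₀·cosh − (ẋ₀/ω)·sinh
numerator   = 0.7831 − (0.2595)·2.019282 − (1.0904/3.7409)·1.754280 = -0.252242
denominator = 1 − 2.019282 = -1.019282
p = -0.252242 / -1.019282 = 0.2475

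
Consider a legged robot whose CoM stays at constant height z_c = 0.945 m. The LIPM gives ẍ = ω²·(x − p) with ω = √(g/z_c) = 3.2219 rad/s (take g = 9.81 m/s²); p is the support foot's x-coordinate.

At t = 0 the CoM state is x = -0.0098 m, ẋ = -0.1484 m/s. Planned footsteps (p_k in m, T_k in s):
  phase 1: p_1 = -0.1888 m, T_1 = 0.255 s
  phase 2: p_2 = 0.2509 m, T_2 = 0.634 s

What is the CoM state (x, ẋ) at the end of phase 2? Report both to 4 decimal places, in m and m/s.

x = -0.3009, ẋ = -1.6354

phase 1: p=-0.1888, T=0.255, ωT=0.821585, cosh=1.356917, sinh=0.917183; start (x,ẋ)=(-0.009800, -0.148400) → end (x,ẋ)=(0.011843, 0.327591)
phase 2: p=0.2509, T=0.634, ωT=2.042685, cosh=3.920482, sinh=3.790802; start (x,ẋ)=(0.011843, 0.327591) → end (x,ẋ)=(-0.300884, -1.635427)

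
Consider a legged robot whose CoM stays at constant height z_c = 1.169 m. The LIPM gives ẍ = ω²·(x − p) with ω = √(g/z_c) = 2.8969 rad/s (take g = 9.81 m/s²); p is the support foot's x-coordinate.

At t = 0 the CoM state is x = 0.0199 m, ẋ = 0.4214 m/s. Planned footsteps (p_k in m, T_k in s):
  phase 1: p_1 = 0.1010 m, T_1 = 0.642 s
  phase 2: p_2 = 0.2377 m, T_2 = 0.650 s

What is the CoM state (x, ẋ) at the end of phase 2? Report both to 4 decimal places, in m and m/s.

x = 1.1340, ẋ = 2.6722

phase 1: p=0.1010, T=0.642, ωT=1.859810, cosh=3.289109, sinh=3.133406; start (x,ẋ)=(0.019900, 0.421400) → end (x,ẋ)=(0.290057, 0.649872)
phase 2: p=0.2377, T=0.650, ωT=1.882985, cosh=3.362616, sinh=3.210480; start (x,ẋ)=(0.290057, 0.649872) → end (x,ẋ)=(1.133975, 2.672213)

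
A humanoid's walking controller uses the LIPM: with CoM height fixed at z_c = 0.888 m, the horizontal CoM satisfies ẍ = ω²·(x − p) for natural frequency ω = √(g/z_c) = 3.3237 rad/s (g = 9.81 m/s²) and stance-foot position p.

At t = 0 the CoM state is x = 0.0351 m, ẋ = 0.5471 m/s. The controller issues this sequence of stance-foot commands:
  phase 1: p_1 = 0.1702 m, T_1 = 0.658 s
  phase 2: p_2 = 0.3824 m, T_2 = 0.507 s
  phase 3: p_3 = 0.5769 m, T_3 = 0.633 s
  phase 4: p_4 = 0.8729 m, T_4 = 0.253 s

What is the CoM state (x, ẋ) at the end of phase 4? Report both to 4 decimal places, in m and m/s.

phase 1: p=0.1702, T=0.658, ωT=2.186995, cosh=4.510327, sinh=4.398073; start (x,ẋ)=(0.035100, 0.547100) → end (x,ẋ)=(0.284803, 0.492725)
phase 2: p=0.3824, T=0.507, ωT=1.685116, cosh=2.789249, sinh=2.603827; start (x,ẋ)=(0.284803, 0.492725) → end (x,ẋ)=(0.496184, 0.529693)
phase 3: p=0.5769, T=0.633, ωT=2.103902, cosh=4.160038, sinh=4.038059; start (x,ẋ)=(0.496184, 0.529693) → end (x,ẋ)=(0.884656, 1.120224)
phase 4: p=0.8729, T=0.253, ωT=0.840896, cosh=1.374884, sinh=0.943560; start (x,ẋ)=(0.884656, 1.120224) → end (x,ẋ)=(1.207082, 1.577046)

x = 1.2071, ẋ = 1.5770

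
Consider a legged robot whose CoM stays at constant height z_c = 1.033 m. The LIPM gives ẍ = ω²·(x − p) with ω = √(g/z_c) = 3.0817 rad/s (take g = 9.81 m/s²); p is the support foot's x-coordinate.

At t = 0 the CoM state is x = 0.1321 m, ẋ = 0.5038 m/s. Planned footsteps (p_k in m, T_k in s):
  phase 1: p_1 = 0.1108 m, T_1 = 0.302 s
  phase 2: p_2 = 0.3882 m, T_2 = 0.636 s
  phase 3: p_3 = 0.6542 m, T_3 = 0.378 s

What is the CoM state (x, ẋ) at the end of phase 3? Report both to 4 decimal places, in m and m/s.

x = 2.3551, ẋ = 5.5424

phase 1: p=0.1108, T=0.302, ωT=0.930673, cosh=1.465252, sinh=1.070964; start (x,ẋ)=(0.132100, 0.503800) → end (x,ẋ)=(0.317092, 0.808492)
phase 2: p=0.3882, T=0.636, ωT=1.959961, cosh=3.619958, sinh=3.479094; start (x,ẋ)=(0.317092, 0.808492) → end (x,ẋ)=(1.043543, 2.164326)
phase 3: p=0.6542, T=0.378, ωT=1.164883, cosh=1.758753, sinh=1.446794; start (x,ẋ)=(1.043543, 2.164326) → end (x,ẋ)=(2.355064, 5.542435)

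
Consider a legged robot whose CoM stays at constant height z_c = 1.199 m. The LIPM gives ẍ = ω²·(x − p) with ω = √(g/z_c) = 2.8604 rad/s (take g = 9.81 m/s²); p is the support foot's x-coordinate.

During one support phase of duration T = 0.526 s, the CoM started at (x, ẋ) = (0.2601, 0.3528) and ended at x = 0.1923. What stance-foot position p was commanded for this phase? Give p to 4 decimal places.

p = 0.5036

ωT = 2.8604·0.526 = 1.504570; cosh(ωT) = 2.362166, sinh(ωT) = 2.140053
x(T) = p + (x₀−p)·cosh(ωT) + (ẋ₀/ω)·sinh(ωT) ⇒ p·(1 − cosh) = x(T) − x₀·cosh − (ẋ₀/ω)·sinh
numerator   = 0.1923 − (0.2601)·2.362166 − (0.3528/2.8604)·2.140053 = -0.686052
denominator = 1 − 2.362166 = -1.362166
p = -0.686052 / -1.362166 = 0.5036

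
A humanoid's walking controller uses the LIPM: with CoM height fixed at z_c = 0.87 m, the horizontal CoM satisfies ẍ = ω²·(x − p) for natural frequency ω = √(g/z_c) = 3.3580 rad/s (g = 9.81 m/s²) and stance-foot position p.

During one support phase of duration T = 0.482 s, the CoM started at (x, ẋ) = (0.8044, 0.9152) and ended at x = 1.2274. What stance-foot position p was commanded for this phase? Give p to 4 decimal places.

ωT = 3.3580·0.482 = 1.618556; cosh(ωT) = 2.621992, sinh(ωT) = 2.423807
x(T) = p + (x₀−p)·cosh(ωT) + (ẋ₀/ω)·sinh(ωT) ⇒ p·(1 − cosh) = x(T) − x₀·cosh − (ẋ₀/ω)·sinh
numerator   = 1.2274 − (0.8044)·2.621992 − (0.9152/3.3580)·2.423807 = -1.542322
denominator = 1 − 2.621992 = -1.621992
p = -1.542322 / -1.621992 = 0.9509

p = 0.9509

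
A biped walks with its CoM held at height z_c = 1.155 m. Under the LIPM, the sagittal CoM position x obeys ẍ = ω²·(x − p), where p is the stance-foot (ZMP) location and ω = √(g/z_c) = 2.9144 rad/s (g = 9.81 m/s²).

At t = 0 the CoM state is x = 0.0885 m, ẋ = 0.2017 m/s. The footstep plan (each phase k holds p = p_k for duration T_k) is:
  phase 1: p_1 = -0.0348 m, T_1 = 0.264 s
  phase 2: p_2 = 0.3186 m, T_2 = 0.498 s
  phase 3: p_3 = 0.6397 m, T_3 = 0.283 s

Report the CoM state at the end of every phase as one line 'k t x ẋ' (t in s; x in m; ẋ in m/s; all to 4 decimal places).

1 0.2640 0.1855 0.5690
2 0.7620 0.4127 0.4985
3 1.0450 0.4887 0.0684

phase 1: p=-0.0348, T=0.264, ωT=0.769402, cosh=1.310882, sinh=0.847592; start (x,ẋ)=(0.088500, 0.201700) → end (x,ẋ)=(0.185492, 0.568983)
phase 2: p=0.3186, T=0.498, ωT=1.451371, cosh=2.251606, sinh=2.017358; start (x,ẋ)=(0.185492, 0.568983) → end (x,ẋ)=(0.412745, 0.498533)
phase 3: p=0.6397, T=0.283, ωT=0.824775, cosh=1.359851, sinh=0.921517; start (x,ẋ)=(0.412745, 0.498533) → end (x,ẋ)=(0.488709, 0.068405)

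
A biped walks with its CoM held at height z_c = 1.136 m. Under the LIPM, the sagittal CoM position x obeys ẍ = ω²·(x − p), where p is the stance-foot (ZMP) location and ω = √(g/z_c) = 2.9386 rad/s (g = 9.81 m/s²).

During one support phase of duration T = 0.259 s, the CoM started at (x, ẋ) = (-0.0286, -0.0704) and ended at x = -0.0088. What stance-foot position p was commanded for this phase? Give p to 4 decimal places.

p = -0.1597

ωT = 2.9386·0.259 = 0.761097; cosh(ωT) = 1.303889, sinh(ωT) = 0.836735
x(T) = p + (x₀−p)·cosh(ωT) + (ẋ₀/ω)·sinh(ωT) ⇒ p·(1 − cosh) = x(T) − x₀·cosh − (ẋ₀/ω)·sinh
numerator   = -0.0088 − (-0.0286)·1.303889 − (-0.0704/2.9386)·0.836735 = 0.048537
denominator = 1 − 1.303889 = -0.303889
p = 0.048537 / -0.303889 = -0.1597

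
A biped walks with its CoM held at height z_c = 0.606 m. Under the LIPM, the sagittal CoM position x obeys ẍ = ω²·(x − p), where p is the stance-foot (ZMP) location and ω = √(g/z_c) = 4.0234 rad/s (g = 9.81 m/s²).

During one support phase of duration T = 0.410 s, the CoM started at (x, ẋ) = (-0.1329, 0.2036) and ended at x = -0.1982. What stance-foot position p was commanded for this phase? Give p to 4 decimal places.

ωT = 4.0234·0.410 = 1.649594; cosh(ωT) = 2.698497, sinh(ωT) = 2.506369
x(T) = p + (x₀−p)·cosh(ωT) + (ẋ₀/ω)·sinh(ωT) ⇒ p·(1 − cosh) = x(T) − x₀·cosh − (ẋ₀/ω)·sinh
numerator   = -0.1982 − (-0.1329)·2.698497 − (0.2036/4.0234)·2.506369 = 0.033598
denominator = 1 − 2.698497 = -1.698497
p = 0.033598 / -1.698497 = -0.0198

p = -0.0198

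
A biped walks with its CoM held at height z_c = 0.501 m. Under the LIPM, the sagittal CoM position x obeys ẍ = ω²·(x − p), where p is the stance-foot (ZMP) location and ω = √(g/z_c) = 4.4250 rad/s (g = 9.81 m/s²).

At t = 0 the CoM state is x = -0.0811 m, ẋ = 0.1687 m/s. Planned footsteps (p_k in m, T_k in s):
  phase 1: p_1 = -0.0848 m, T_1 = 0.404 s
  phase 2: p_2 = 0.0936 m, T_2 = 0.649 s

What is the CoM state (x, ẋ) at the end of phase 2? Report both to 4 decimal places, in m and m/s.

x = 0.7203, ẋ = 2.8194

phase 1: p=-0.0848, T=0.404, ωT=1.787700, cosh=3.071519, sinh=2.904174; start (x,ẋ)=(-0.081100, 0.168700) → end (x,ẋ)=(0.037284, 0.565714)
phase 2: p=0.0936, T=0.649, ωT=2.871825, cosh=8.862915, sinh=8.806320; start (x,ẋ)=(0.037284, 0.565714) → end (x,ẋ)=(0.720321, 2.819361)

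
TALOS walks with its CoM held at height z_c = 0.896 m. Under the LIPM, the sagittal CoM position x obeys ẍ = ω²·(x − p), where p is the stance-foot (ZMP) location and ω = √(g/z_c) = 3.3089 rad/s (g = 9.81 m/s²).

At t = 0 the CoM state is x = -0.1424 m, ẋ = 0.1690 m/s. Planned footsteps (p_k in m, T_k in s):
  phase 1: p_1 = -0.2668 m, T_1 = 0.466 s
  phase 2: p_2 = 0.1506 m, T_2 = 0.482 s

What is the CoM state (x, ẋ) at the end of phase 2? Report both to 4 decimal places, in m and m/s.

x = 1.1021, ẋ = 3.4181

phase 1: p=-0.2668, T=0.466, ωT=1.541947, cosh=2.443823, sinh=2.229859; start (x,ẋ)=(-0.142400, 0.169000) → end (x,ẋ)=(0.151100, 1.330877)
phase 2: p=0.1506, T=0.482, ωT=1.594890, cosh=2.565358, sinh=2.362428; start (x,ẋ)=(0.151100, 1.330877) → end (x,ẋ)=(1.102078, 3.418087)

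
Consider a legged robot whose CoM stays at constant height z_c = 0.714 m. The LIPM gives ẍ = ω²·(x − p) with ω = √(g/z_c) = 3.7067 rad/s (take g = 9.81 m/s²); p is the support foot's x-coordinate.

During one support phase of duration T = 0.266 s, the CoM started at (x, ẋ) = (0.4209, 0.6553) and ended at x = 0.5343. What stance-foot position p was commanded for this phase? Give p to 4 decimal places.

ωT = 3.7067·0.266 = 0.985982; cosh(ωT) = 1.526758, sinh(ωT) = 1.153685
x(T) = p + (x₀−p)·cosh(ωT) + (ẋ₀/ω)·sinh(ωT) ⇒ p·(1 − cosh) = x(T) − x₀·cosh − (ẋ₀/ω)·sinh
numerator   = 0.5343 − (0.4209)·1.526758 − (0.6553/3.7067)·1.153685 = -0.312270
denominator = 1 − 1.526758 = -0.526758
p = -0.312270 / -0.526758 = 0.5928

p = 0.5928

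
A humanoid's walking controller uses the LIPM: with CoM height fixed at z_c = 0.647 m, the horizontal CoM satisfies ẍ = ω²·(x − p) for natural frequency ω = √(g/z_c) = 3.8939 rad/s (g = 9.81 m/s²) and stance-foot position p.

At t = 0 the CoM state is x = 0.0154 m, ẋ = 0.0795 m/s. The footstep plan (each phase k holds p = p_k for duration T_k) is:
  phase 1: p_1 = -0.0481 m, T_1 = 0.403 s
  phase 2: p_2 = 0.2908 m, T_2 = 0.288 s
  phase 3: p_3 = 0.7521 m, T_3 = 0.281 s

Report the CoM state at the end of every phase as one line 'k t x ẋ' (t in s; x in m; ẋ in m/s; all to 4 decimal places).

1 0.4030 0.1579 0.7673
2 0.6910 0.3355 0.5926
3 0.9720 0.2620 -1.1667

phase 1: p=-0.0481, T=0.403, ωT=1.569242, cosh=2.505604, sinh=2.297401; start (x,ẋ)=(0.015400, 0.079500) → end (x,ẋ)=(0.157911, 0.767257)
phase 2: p=0.2908, T=0.288, ωT=1.121443, cosh=1.697545, sinh=1.371736; start (x,ẋ)=(0.157911, 0.767257) → end (x,ẋ)=(0.335502, 0.592639)
phase 3: p=0.7521, T=0.281, ωT=1.094186, cosh=1.660781, sinh=1.325969; start (x,ẋ)=(0.335502, 0.592639) → end (x,ẋ)=(0.262031, -1.166729)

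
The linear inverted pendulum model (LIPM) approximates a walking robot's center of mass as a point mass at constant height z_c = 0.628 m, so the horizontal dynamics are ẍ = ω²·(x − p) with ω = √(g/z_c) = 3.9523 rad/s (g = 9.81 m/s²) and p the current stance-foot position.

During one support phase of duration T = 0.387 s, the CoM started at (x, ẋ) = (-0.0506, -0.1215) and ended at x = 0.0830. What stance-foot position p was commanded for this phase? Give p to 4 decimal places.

p = -0.1927

ωT = 3.9523·0.387 = 1.529540; cosh(ωT) = 2.416344, sinh(ωT) = 2.199709
x(T) = p + (x₀−p)·cosh(ωT) + (ẋ₀/ω)·sinh(ωT) ⇒ p·(1 − cosh) = x(T) − x₀·cosh − (ẋ₀/ω)·sinh
numerator   = 0.0830 − (-0.0506)·2.416344 − (-0.1215/3.9523)·2.199709 = 0.272890
denominator = 1 − 2.416344 = -1.416344
p = 0.272890 / -1.416344 = -0.1927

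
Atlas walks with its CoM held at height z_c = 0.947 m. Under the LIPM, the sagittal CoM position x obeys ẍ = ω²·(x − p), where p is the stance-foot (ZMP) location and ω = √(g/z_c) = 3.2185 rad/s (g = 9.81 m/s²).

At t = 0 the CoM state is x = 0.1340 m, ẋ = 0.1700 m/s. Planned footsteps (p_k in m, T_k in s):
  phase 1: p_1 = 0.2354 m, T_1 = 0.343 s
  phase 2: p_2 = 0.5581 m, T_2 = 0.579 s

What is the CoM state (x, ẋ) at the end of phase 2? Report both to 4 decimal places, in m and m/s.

phase 1: p=0.2354, T=0.343, ωT=1.103946, cosh=1.673801, sinh=1.342241; start (x,ẋ)=(0.134000, 0.170000) → end (x,ẋ)=(0.136573, -0.153502)
phase 2: p=0.5581, T=0.579, ωT=1.863511, cosh=3.300730, sinh=3.145603; start (x,ẋ)=(0.136573, -0.153502) → end (x,ẋ)=(-0.983271, -4.774258)

x = -0.9833, ẋ = -4.7743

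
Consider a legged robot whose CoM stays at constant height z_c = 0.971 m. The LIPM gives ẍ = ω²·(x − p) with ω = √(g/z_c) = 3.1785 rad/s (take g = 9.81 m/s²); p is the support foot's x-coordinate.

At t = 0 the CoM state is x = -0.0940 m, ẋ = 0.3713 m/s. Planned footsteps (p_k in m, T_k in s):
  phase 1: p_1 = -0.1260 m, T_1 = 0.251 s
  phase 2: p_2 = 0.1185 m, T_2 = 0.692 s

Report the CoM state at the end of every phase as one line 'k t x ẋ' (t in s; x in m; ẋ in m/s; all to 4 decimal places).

phase 1: p=-0.1260, T=0.251, ωT=0.797803, cosh=1.335487, sinh=0.885170; start (x,ẋ)=(-0.094000, 0.371300) → end (x,ẋ)=(0.020138, 0.585899)
phase 2: p=0.1185, T=0.692, ωT=2.199522, cosh=4.565778, sinh=4.454922; start (x,ẋ)=(0.020138, 0.585899) → end (x,ẋ)=(0.490584, 1.282278)

1 0.2510 0.0201 0.5859
2 0.9430 0.4906 1.2823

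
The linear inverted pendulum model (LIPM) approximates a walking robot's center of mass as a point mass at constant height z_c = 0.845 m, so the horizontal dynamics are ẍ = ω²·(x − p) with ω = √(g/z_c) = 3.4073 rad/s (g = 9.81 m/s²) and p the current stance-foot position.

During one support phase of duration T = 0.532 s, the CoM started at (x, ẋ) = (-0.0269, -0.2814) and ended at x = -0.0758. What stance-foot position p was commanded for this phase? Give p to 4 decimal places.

ωT = 3.4073·0.532 = 1.812684; cosh(ωT) = 3.145041, sinh(ωT) = 2.981826
x(T) = p + (x₀−p)·cosh(ωT) + (ẋ₀/ω)·sinh(ωT) ⇒ p·(1 − cosh) = x(T) − x₀·cosh − (ẋ₀/ω)·sinh
numerator   = -0.0758 − (-0.0269)·3.145041 − (-0.2814/3.4073)·2.981826 = 0.255063
denominator = 1 − 3.145041 = -2.145041
p = 0.255063 / -2.145041 = -0.1189

p = -0.1189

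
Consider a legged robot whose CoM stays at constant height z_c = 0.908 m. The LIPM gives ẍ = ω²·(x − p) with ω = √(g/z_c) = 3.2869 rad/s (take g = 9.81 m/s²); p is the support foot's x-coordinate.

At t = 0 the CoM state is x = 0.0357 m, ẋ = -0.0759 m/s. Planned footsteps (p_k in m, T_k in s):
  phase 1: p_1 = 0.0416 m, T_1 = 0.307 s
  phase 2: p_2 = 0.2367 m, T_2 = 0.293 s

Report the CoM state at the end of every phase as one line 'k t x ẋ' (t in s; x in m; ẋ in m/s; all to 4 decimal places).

1 0.3070 0.0050 -0.1410
2 0.6000 -0.1591 -1.0639

phase 1: p=0.0416, T=0.307, ωT=1.009078, cosh=1.553813, sinh=1.189258; start (x,ẋ)=(0.035700, -0.075900) → end (x,ẋ)=(0.004971, -0.140997)
phase 2: p=0.2367, T=0.293, ωT=0.963062, cosh=1.500714, sinh=1.118991; start (x,ẋ)=(0.004971, -0.140997) → end (x,ẋ)=(-0.159061, -1.063901)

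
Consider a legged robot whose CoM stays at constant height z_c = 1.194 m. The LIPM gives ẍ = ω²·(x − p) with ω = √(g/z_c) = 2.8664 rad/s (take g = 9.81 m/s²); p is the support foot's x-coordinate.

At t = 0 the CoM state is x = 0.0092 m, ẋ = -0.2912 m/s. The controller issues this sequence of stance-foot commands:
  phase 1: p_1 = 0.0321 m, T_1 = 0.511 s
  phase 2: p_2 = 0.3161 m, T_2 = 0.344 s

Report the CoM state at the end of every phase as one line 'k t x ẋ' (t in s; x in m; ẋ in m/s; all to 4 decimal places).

phase 1: p=0.0321, T=0.511, ωT=1.464730, cosh=2.278758, sinh=2.047618; start (x,ẋ)=(0.009200, -0.291200) → end (x,ẋ)=(-0.228103, -0.797981)
phase 2: p=0.3161, T=0.344, ωT=0.986042, cosh=1.526827, sinh=1.153776; start (x,ẋ)=(-0.228103, -0.797981) → end (x,ẋ)=(-0.836005, -3.018158)

1 0.5110 -0.2281 -0.7980
2 0.8550 -0.8360 -3.0182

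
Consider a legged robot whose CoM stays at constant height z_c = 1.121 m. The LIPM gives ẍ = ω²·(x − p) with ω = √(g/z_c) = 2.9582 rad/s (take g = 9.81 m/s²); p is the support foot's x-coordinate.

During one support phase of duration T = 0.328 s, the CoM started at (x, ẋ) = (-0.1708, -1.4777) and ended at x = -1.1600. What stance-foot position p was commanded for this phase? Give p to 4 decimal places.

p = 0.6640

ωT = 2.9582·0.328 = 0.970290; cosh(ωT) = 1.508841, sinh(ωT) = 1.129868
x(T) = p + (x₀−p)·cosh(ωT) + (ẋ₀/ω)·sinh(ωT) ⇒ p·(1 − cosh) = x(T) − x₀·cosh − (ẋ₀/ω)·sinh
numerator   = -1.1600 − (-0.1708)·1.508841 − (-1.4777/2.9582)·1.129868 = -0.337891
denominator = 1 − 1.508841 = -0.508841
p = -0.337891 / -0.508841 = 0.6640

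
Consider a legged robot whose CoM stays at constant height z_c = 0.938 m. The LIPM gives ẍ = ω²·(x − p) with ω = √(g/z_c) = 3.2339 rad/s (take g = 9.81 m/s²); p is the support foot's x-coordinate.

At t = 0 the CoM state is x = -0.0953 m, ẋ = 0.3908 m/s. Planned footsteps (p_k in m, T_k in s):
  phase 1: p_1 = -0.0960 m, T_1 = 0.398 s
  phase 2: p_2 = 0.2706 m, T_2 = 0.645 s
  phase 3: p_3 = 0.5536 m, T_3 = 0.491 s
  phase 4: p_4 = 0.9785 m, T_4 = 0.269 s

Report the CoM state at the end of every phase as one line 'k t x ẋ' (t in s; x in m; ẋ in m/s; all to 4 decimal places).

phase 1: p=-0.0960, T=0.398, ωT=1.287092, cosh=1.949155, sinh=1.673083; start (x,ẋ)=(-0.095300, 0.390800) → end (x,ẋ)=(0.107548, 0.765517)
phase 2: p=0.2706, T=0.645, ωT=2.085866, cosh=4.087878, sinh=3.963679; start (x,ẋ)=(0.107548, 0.765517) → end (x,ẋ)=(0.542330, 1.039316)
phase 3: p=0.5536, T=0.491, ωT=1.587845, cosh=2.548779, sinh=2.344413; start (x,ẋ)=(0.542330, 1.039316) → end (x,ẋ)=(1.278327, 2.563545)
phase 4: p=0.9785, T=0.269, ωT=0.869919, cosh=1.402852, sinh=0.983866; start (x,ẋ)=(1.278327, 2.563545) → end (x,ẋ)=(2.179034, 4.550241)

1 0.3980 0.1075 0.7655
2 1.0430 0.5423 1.0393
3 1.5340 1.2783 2.5635
4 1.8030 2.1790 4.5502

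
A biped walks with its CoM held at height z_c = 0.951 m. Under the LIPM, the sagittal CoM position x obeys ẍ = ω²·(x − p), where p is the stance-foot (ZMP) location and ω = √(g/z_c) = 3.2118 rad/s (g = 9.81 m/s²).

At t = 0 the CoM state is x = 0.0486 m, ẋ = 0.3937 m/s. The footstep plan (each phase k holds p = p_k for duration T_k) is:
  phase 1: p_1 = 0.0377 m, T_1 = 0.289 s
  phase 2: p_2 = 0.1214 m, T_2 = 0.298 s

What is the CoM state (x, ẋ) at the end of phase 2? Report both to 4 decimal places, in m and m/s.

x = 0.4276, ẋ = 1.1411

phase 1: p=0.0377, T=0.289, ωT=0.928210, cosh=1.462619, sinh=1.067358; start (x,ẋ)=(0.048600, 0.393700) → end (x,ẋ)=(0.184479, 0.613200)
phase 2: p=0.1214, T=0.298, ωT=0.957116, cosh=1.494087, sinh=1.110089; start (x,ẋ)=(0.184479, 0.613200) → end (x,ẋ)=(0.427584, 1.141073)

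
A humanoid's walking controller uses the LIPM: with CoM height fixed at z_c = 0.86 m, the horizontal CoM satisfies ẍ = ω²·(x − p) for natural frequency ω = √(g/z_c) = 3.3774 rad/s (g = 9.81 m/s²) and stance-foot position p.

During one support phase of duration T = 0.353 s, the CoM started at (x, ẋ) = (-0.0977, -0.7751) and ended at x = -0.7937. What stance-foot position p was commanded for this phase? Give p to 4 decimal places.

ωT = 3.3774·0.353 = 1.192222; cosh(ωT) = 1.798970, sinh(ωT) = 1.495424
x(T) = p + (x₀−p)·cosh(ωT) + (ẋ₀/ω)·sinh(ωT) ⇒ p·(1 − cosh) = x(T) − x₀·cosh − (ẋ₀/ω)·sinh
numerator   = -0.7937 − (-0.0977)·1.798970 − (-0.7751/3.3774)·1.495424 = -0.274747
denominator = 1 − 1.798970 = -0.798970
p = -0.274747 / -0.798970 = 0.3439

p = 0.3439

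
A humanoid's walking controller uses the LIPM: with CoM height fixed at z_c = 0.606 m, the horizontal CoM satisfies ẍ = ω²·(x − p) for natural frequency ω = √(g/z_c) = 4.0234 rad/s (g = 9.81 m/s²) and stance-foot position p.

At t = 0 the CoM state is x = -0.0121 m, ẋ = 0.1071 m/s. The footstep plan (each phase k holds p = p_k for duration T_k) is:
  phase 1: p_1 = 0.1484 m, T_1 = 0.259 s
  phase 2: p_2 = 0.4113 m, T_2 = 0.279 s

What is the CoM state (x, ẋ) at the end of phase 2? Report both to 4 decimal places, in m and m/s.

x = -0.6292, ẋ = -3.7558

phase 1: p=0.1484, T=0.259, ωT=1.042061, cosh=1.593890, sinh=1.241163; start (x,ẋ)=(-0.012100, 0.107100) → end (x,ẋ)=(-0.074380, -0.630782)
phase 2: p=0.4113, T=0.279, ωT=1.122529, cosh=1.699035, sinh=1.373579; start (x,ẋ)=(-0.074380, -0.630782) → end (x,ẋ)=(-0.629236, -3.755814)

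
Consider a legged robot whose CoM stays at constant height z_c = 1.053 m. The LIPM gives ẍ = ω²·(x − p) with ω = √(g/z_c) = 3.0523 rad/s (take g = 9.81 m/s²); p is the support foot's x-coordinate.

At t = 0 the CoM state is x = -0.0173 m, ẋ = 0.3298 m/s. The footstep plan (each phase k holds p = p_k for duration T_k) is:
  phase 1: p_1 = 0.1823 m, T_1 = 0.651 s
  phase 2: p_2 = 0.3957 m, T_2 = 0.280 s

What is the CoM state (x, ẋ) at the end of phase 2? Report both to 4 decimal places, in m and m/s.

x = -0.6943, ẋ = -2.9950

phase 1: p=0.1823, T=0.651, ωT=1.987047, cosh=3.715532, sinh=3.578433; start (x,ẋ)=(-0.017300, 0.329800) → end (x,ẋ)=(-0.172672, -0.954738)
phase 2: p=0.3957, T=0.280, ωT=0.854644, cosh=1.387986, sinh=0.962551; start (x,ẋ)=(-0.172672, -0.954738) → end (x,ẋ)=(-0.694272, -2.995038)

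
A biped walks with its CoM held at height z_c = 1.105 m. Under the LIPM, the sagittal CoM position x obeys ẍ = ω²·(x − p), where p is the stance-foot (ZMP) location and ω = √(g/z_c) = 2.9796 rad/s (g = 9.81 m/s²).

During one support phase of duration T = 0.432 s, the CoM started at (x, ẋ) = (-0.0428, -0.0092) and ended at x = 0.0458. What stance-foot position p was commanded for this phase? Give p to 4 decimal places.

p = -0.1416

ωT = 2.9796·0.432 = 1.287187; cosh(ωT) = 1.949314, sinh(ωT) = 1.673268
x(T) = p + (x₀−p)·cosh(ωT) + (ẋ₀/ω)·sinh(ωT) ⇒ p·(1 − cosh) = x(T) − x₀·cosh − (ẋ₀/ω)·sinh
numerator   = 0.0458 − (-0.0428)·1.949314 − (-0.0092/2.9796)·1.673268 = 0.134397
denominator = 1 − 1.949314 = -0.949314
p = 0.134397 / -0.949314 = -0.1416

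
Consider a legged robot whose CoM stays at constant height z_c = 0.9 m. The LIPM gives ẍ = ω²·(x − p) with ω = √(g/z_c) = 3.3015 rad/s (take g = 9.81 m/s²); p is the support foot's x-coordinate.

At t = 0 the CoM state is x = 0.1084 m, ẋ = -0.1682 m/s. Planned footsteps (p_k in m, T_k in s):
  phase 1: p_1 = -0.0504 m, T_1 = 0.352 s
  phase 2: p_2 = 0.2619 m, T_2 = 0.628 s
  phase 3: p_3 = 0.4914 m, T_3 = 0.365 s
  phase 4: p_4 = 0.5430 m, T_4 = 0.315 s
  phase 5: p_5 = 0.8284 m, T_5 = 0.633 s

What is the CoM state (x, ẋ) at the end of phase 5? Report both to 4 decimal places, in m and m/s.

x = 0.1612, ẋ = -2.0675

phase 1: p=-0.0504, T=0.352, ωT=1.162128, cosh=1.754774, sinh=1.441954; start (x,ẋ)=(0.108400, -0.168200) → end (x,ẋ)=(0.154796, 0.460832)
phase 2: p=0.2619, T=0.628, ωT=2.073342, cosh=4.038558, sinh=3.912794; start (x,ẋ)=(0.154796, 0.460832) → end (x,ẋ)=(0.375511, 0.477513)
phase 3: p=0.4914, T=0.365, ωT=1.205047, cosh=1.818298, sinh=1.518620; start (x,ẋ)=(0.375511, 0.477513) → end (x,ẋ)=(0.500325, 0.287225)
phase 4: p=0.5430, T=0.315, ωT=1.039972, cosh=1.591302, sinh=1.237837; start (x,ẋ)=(0.500325, 0.287225) → end (x,ẋ)=(0.582781, 0.282660)
phase 5: p=0.8284, T=0.633, ωT=2.089850, cosh=4.103702, sinh=3.979996; start (x,ẋ)=(0.582781, 0.282660) → end (x,ẋ)=(0.161201, -2.067478)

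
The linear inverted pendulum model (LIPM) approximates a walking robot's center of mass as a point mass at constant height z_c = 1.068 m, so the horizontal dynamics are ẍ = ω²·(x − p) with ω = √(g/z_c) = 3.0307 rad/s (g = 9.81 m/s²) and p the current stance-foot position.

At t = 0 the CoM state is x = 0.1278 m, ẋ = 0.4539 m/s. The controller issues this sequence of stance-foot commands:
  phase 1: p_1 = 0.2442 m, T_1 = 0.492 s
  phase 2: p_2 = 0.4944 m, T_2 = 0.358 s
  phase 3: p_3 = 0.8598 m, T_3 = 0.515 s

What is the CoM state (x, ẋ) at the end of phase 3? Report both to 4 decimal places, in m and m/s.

x = -0.7784, ẋ = -4.6657

phase 1: p=0.2442, T=0.492, ωT=1.491104, cosh=2.333561, sinh=2.108437; start (x,ẋ)=(0.127800, 0.453900) → end (x,ẋ)=(0.288349, 0.315403)
phase 2: p=0.4944, T=0.358, ωT=1.084991, cosh=1.648658, sinh=1.310754; start (x,ẋ)=(0.288349, 0.315403) → end (x,ẋ)=(0.291101, -0.298548)
phase 3: p=0.8598, T=0.515, ωT=1.560811, cosh=2.486323, sinh=2.276357; start (x,ẋ)=(0.291101, -0.298548) → end (x,ẋ)=(-0.778409, -4.665717)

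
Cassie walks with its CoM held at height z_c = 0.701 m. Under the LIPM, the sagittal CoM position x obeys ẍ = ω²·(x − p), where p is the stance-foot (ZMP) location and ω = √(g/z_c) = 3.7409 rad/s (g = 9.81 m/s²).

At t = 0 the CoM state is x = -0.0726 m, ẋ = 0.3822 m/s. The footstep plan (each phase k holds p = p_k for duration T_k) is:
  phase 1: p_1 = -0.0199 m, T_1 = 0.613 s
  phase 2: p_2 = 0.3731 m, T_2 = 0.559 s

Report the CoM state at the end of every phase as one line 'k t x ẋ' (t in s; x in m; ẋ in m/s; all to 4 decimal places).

1 0.6130 0.2173 0.9458
2 1.1720 0.7406 1.5637

phase 1: p=-0.0199, T=0.613, ωT=2.293172, cosh=5.003627, sinh=4.902681; start (x,ẋ)=(-0.072600, 0.382200) → end (x,ẋ)=(0.217306, 0.945845)
phase 2: p=0.3731, T=0.559, ωT=2.091163, cosh=4.108934, sinh=3.985390; start (x,ẋ)=(0.217306, 0.945845) → end (x,ẋ)=(0.740613, 1.563684)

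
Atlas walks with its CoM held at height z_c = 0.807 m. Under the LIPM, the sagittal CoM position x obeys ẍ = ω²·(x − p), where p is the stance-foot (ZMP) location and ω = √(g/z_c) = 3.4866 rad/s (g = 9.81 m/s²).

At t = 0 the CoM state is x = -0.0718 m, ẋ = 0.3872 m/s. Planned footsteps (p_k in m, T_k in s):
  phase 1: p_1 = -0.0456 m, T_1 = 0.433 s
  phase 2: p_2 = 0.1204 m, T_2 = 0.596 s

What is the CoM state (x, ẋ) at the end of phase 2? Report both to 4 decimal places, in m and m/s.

phase 1: p=-0.0456, T=0.433, ωT=1.509698, cosh=2.373170, sinh=2.152193; start (x,ẋ)=(-0.071800, 0.387200) → end (x,ẋ)=(0.131232, 0.722291)
phase 2: p=0.1204, T=0.596, ωT=2.078014, cosh=4.056882, sinh=3.931703; start (x,ẋ)=(0.131232, 0.722291) → end (x,ẋ)=(0.978844, 3.078737)

x = 0.9788, ẋ = 3.0787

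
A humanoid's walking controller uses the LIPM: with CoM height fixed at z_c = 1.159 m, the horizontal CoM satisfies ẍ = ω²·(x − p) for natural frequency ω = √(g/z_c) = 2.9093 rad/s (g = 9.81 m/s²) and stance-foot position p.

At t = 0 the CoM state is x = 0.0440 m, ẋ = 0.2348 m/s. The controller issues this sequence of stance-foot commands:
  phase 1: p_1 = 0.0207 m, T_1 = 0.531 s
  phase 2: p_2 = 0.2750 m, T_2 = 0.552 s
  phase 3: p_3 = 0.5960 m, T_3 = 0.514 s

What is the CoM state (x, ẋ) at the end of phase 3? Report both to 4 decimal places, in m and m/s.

phase 1: p=0.0207, T=0.531, ωT=1.544838, cosh=2.450280, sinh=2.236934; start (x,ẋ)=(0.044000, 0.234800) → end (x,ẋ)=(0.258327, 0.726960)
phase 2: p=0.2750, T=0.552, ωT=1.605934, cosh=2.591606, sinh=2.390904; start (x,ẋ)=(0.258327, 0.726960) → end (x,ẋ)=(0.829216, 1.768019)
phase 3: p=0.5960, T=0.514, ωT=1.495380, cosh=2.342598, sinh=2.118434; start (x,ẋ)=(0.829216, 1.768019) → end (x,ẋ)=(2.429732, 5.579107)

x = 2.4297, ẋ = 5.5791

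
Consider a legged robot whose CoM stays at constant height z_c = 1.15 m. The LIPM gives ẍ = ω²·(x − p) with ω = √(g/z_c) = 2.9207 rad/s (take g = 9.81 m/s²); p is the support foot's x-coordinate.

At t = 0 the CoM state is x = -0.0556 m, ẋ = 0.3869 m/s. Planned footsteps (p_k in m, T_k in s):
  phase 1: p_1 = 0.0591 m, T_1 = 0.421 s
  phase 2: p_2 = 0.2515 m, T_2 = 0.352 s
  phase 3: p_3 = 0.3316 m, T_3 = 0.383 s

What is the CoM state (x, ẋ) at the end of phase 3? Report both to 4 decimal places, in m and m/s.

phase 1: p=0.0591, T=0.421, ωT=1.229615, cosh=1.856158, sinh=1.563753; start (x,ẋ)=(-0.055600, 0.386900) → end (x,ẋ)=(0.053346, 0.194284)
phase 2: p=0.2515, T=0.352, ωT=1.028086, cosh=1.576701, sinh=1.219010; start (x,ẋ)=(0.053346, 0.194284) → end (x,ẋ)=(0.020159, -0.399172)
phase 3: p=0.3316, T=0.383, ωT=1.118628, cosh=1.693690, sinh=1.366962; start (x,ẋ)=(0.020159, -0.399172) → end (x,ẋ)=(-0.382707, -1.919498)

x = -0.3827, ẋ = -1.9195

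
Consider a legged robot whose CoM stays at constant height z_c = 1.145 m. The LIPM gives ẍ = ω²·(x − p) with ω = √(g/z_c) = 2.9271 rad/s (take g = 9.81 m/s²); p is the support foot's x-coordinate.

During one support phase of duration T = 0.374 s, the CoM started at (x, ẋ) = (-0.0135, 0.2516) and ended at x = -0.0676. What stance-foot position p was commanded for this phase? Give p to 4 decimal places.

ωT = 2.9271·0.374 = 1.094735; cosh(ωT) = 1.661510, sinh(ωT) = 1.326882
x(T) = p + (x₀−p)·cosh(ωT) + (ẋ₀/ω)·sinh(ωT) ⇒ p·(1 − cosh) = x(T) − x₀·cosh − (ẋ₀/ω)·sinh
numerator   = -0.0676 − (-0.0135)·1.661510 − (0.2516/2.9271)·1.326882 = -0.159222
denominator = 1 − 1.661510 = -0.661510
p = -0.159222 / -0.661510 = 0.2407

p = 0.2407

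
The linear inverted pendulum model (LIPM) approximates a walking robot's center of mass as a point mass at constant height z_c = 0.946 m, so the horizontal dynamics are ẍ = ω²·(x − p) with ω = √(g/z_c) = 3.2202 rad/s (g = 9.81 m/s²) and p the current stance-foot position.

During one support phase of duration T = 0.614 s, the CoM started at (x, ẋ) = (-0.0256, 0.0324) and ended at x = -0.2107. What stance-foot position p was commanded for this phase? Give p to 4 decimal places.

p = 0.0568

ωT = 3.2202·0.614 = 1.977203; cosh(ωT) = 3.680484, sinh(ωT) = 3.542028
x(T) = p + (x₀−p)·cosh(ωT) + (ẋ₀/ω)·sinh(ωT) ⇒ p·(1 − cosh) = x(T) − x₀·cosh − (ẋ₀/ω)·sinh
numerator   = -0.2107 − (-0.0256)·3.680484 − (0.0324/3.2202)·3.542028 = -0.152118
denominator = 1 − 3.680484 = -2.680484
p = -0.152118 / -2.680484 = 0.0568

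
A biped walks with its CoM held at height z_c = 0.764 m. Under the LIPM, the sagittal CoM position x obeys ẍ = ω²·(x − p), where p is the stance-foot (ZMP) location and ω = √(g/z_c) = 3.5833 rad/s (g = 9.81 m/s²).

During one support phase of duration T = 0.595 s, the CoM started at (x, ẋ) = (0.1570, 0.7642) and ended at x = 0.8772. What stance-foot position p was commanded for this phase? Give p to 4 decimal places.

p = 0.2078

ωT = 3.5833·0.595 = 2.132063; cosh(ωT) = 4.275421, sinh(ωT) = 4.156828
x(T) = p + (x₀−p)·cosh(ωT) + (ẋ₀/ω)·sinh(ωT) ⇒ p·(1 − cosh) = x(T) − x₀·cosh − (ẋ₀/ω)·sinh
numerator   = 0.8772 − (0.1570)·4.275421 − (0.7642/3.5833)·4.156828 = -0.680556
denominator = 1 − 4.275421 = -3.275421
p = -0.680556 / -3.275421 = 0.2078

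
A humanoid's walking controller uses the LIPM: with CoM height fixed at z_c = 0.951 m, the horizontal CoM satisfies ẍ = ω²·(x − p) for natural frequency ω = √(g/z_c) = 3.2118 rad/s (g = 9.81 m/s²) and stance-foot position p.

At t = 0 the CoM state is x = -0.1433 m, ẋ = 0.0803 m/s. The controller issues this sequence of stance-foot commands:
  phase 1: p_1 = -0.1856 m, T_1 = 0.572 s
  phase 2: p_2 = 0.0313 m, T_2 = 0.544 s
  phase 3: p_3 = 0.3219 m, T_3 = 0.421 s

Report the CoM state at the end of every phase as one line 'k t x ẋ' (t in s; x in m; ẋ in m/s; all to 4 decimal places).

phase 1: p=-0.1856, T=0.572, ωT=1.837150, cosh=3.218943, sinh=3.059673; start (x,ẋ)=(-0.143300, 0.080300) → end (x,ẋ)=(0.027058, 0.674166)
phase 2: p=0.0313, T=0.544, ωT=1.747219, cosh=2.956440, sinh=2.782182; start (x,ẋ)=(0.027058, 0.674166) → end (x,ẋ)=(0.602746, 1.955224)
phase 3: p=0.3219, T=0.421, ωT=1.352168, cosh=2.062238, sinh=1.803559; start (x,ẋ)=(0.602746, 1.955224) → end (x,ẋ)=(1.999011, 5.658986)

1 0.5720 0.0271 0.6742
2 1.1160 0.6027 1.9552
3 1.5370 1.9990 5.6590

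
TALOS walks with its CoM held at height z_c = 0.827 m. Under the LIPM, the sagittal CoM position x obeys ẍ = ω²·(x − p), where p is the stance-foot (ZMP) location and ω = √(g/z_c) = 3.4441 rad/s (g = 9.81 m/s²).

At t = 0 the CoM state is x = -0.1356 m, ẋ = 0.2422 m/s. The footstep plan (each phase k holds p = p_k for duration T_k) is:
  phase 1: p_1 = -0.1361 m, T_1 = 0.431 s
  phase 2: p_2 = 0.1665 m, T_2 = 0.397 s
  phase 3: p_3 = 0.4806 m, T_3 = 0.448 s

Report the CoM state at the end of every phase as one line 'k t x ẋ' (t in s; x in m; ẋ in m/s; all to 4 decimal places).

1 0.4310 0.0122 0.5654
2 0.8280 0.1454 0.2066
3 1.2760 -0.2055 -2.0721

phase 1: p=-0.1361, T=0.431, ωT=1.484407, cosh=2.319493, sinh=2.092856; start (x,ẋ)=(-0.135600, 0.242200) → end (x,ẋ)=(0.012236, 0.565385)
phase 2: p=0.1665, T=0.397, ωT=1.367308, cosh=2.089781, sinh=1.834989; start (x,ẋ)=(0.012236, 0.565385) → end (x,ẋ)=(0.145355, 0.206600)
phase 3: p=0.4806, T=0.448, ωT=1.542957, cosh=2.446076, sinh=2.232327; start (x,ẋ)=(0.145355, 0.206600) → end (x,ẋ)=(-0.205525, -2.072127)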